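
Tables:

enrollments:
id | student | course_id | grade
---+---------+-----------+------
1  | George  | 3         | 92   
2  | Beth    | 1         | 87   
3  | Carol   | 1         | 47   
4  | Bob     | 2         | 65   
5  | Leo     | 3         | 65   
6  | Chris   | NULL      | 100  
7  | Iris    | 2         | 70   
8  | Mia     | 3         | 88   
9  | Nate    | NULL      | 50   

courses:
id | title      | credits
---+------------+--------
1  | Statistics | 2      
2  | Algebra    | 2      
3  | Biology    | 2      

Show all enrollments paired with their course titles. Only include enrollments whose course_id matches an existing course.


INNER JOIN keeps only enrollments rows whose course_id matches an id in courses. Walk through each enrollment:
  - enrollment 1 (George): course_id=3 -> matches Biology
  - enrollment 2 (Beth): course_id=1 -> matches Statistics
  - enrollment 3 (Carol): course_id=1 -> matches Statistics
  - enrollment 4 (Bob): course_id=2 -> matches Algebra
  - enrollment 5 (Leo): course_id=3 -> matches Biology
  - enrollment 6 (Chris): course_id=NULL, no match -> dropped
  - enrollment 7 (Iris): course_id=2 -> matches Algebra
  - enrollment 8 (Mia): course_id=3 -> matches Biology
  - enrollment 9 (Nate): course_id=NULL, no match -> dropped
So 2 of 9 rows are dropped.

SQL:
SELECT a.student, b.title AS course
FROM enrollments a
INNER JOIN courses b ON a.course_id = b.id

Result:
student | course    
--------+-----------
George  | Biology   
Beth    | Statistics
Carol   | Statistics
Bob     | Algebra   
Leo     | Biology   
Iris    | Algebra   
Mia     | Biology   


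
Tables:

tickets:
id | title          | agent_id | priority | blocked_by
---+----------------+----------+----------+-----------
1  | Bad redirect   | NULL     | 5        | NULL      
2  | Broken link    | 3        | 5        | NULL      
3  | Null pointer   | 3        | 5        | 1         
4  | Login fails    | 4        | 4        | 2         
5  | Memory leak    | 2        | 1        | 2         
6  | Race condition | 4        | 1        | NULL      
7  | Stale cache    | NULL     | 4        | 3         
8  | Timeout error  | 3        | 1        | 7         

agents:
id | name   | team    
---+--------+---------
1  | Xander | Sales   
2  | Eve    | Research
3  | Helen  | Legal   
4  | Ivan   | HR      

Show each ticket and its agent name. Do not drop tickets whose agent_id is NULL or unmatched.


LEFT JOIN keeps every row from tickets (the left table); where agent_id has no match in agents, the agent columns become NULL. Walk through each ticket:
  - ticket 1 (Bad redirect): agent_id=NULL, no match -> kept with NULL
  - ticket 2 (Broken link): agent_id=3 -> matches Helen
  - ticket 3 (Null pointer): agent_id=3 -> matches Helen
  - ticket 4 (Login fails): agent_id=4 -> matches Ivan
  - ticket 5 (Memory leak): agent_id=2 -> matches Eve
  - ticket 6 (Race condition): agent_id=4 -> matches Ivan
  - ticket 7 (Stale cache): agent_id=NULL, no match -> kept with NULL
  - ticket 8 (Timeout error): agent_id=3 -> matches Helen
All 8 rows appear; 2 have NULL agent.

SQL:
SELECT a.title, b.name AS agent
FROM tickets a
LEFT JOIN agents b ON a.agent_id = b.id

Result:
title          | agent
---------------+------
Bad redirect   | NULL 
Broken link    | Helen
Null pointer   | Helen
Login fails    | Ivan 
Memory leak    | Eve  
Race condition | Ivan 
Stale cache    | NULL 
Timeout error  | Helen


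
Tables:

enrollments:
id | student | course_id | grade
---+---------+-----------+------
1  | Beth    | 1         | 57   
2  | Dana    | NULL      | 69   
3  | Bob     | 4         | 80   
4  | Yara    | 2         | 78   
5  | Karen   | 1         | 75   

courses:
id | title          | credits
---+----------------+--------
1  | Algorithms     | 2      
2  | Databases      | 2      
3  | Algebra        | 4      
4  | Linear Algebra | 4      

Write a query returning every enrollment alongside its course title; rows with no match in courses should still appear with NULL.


LEFT JOIN keeps every row from enrollments (the left table); where course_id has no match in courses, the course columns become NULL. Walk through each enrollment:
  - enrollment 1 (Beth): course_id=1 -> matches Algorithms
  - enrollment 2 (Dana): course_id=NULL, no match -> kept with NULL
  - enrollment 3 (Bob): course_id=4 -> matches Linear Algebra
  - enrollment 4 (Yara): course_id=2 -> matches Databases
  - enrollment 5 (Karen): course_id=1 -> matches Algorithms
All 5 rows appear; 1 has NULL course.

SQL:
SELECT a.student, b.title AS course
FROM enrollments a
LEFT JOIN courses b ON a.course_id = b.id

Result:
student | course        
--------+---------------
Beth    | Algorithms    
Dana    | NULL          
Bob     | Linear Algebra
Yara    | Databases     
Karen   | Algorithms    


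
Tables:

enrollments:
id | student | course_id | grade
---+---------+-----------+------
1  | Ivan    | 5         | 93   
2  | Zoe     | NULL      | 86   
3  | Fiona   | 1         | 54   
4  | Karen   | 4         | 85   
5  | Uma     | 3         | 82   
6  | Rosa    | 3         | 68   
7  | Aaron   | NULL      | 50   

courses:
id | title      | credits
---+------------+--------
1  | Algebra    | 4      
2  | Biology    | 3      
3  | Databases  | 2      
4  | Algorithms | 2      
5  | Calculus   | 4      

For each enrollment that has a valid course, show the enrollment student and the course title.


INNER JOIN keeps only enrollments rows whose course_id matches an id in courses. Walk through each enrollment:
  - enrollment 1 (Ivan): course_id=5 -> matches Calculus
  - enrollment 2 (Zoe): course_id=NULL, no match -> dropped
  - enrollment 3 (Fiona): course_id=1 -> matches Algebra
  - enrollment 4 (Karen): course_id=4 -> matches Algorithms
  - enrollment 5 (Uma): course_id=3 -> matches Databases
  - enrollment 6 (Rosa): course_id=3 -> matches Databases
  - enrollment 7 (Aaron): course_id=NULL, no match -> dropped
So 2 of 7 rows are dropped.

SQL:
SELECT a.student, b.title AS course
FROM enrollments a
INNER JOIN courses b ON a.course_id = b.id

Result:
student | course    
--------+-----------
Ivan    | Calculus  
Fiona   | Algebra   
Karen   | Algorithms
Uma     | Databases 
Rosa    | Databases 


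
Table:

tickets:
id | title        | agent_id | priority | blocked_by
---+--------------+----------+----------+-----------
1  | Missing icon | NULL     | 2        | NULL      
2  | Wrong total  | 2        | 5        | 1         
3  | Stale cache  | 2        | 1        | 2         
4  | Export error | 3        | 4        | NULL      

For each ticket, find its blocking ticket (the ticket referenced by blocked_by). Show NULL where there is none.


This is a self-join: tickets is joined to a second copy of itself, matching each row's blocked_by to another row's id. Use LEFT JOIN so rows with blocked_by=NULL are kept.
  - ticket 1 (Missing icon): blocked_by=NULL -> NULL
  - ticket 2 (Wrong total): blocked_by=1 -> Missing icon
  - ticket 3 (Stale cache): blocked_by=2 -> Wrong total
  - ticket 4 (Export error): blocked_by=NULL -> NULL

SQL:
SELECT a.title AS item, b.title AS blocked_by
FROM tickets a
LEFT JOIN tickets b ON a.blocked_by = b.id

Result:
item         | blocked_by  
-------------+-------------
Missing icon | NULL        
Wrong total  | Missing icon
Stale cache  | Wrong total 
Export error | NULL        


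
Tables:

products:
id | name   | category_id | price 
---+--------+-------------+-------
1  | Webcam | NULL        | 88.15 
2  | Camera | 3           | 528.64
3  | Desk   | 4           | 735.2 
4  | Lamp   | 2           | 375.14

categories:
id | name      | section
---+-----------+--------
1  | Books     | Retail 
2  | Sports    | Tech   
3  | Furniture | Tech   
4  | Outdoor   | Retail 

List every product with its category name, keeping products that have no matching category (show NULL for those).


LEFT JOIN keeps every row from products (the left table); where category_id has no match in categories, the category columns become NULL. Walk through each product:
  - product 1 (Webcam): category_id=NULL, no match -> kept with NULL
  - product 2 (Camera): category_id=3 -> matches Furniture
  - product 3 (Desk): category_id=4 -> matches Outdoor
  - product 4 (Lamp): category_id=2 -> matches Sports
All 4 rows appear; 1 has NULL category.

SQL:
SELECT a.name, b.name AS category
FROM products a
LEFT JOIN categories b ON a.category_id = b.id

Result:
name   | category 
-------+----------
Webcam | NULL     
Camera | Furniture
Desk   | Outdoor  
Lamp   | Sports   


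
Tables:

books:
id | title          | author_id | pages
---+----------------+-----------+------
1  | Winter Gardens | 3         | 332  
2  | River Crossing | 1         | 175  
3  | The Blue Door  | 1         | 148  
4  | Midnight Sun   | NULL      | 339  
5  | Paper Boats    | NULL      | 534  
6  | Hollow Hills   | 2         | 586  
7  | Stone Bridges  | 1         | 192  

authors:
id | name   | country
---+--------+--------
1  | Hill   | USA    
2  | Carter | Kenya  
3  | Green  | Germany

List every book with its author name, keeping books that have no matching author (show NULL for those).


LEFT JOIN keeps every row from books (the left table); where author_id has no match in authors, the author columns become NULL. Walk through each book:
  - book 1 (Winter Gardens): author_id=3 -> matches Green
  - book 2 (River Crossing): author_id=1 -> matches Hill
  - book 3 (The Blue Door): author_id=1 -> matches Hill
  - book 4 (Midnight Sun): author_id=NULL, no match -> kept with NULL
  - book 5 (Paper Boats): author_id=NULL, no match -> kept with NULL
  - book 6 (Hollow Hills): author_id=2 -> matches Carter
  - book 7 (Stone Bridges): author_id=1 -> matches Hill
All 7 rows appear; 2 have NULL author.

SQL:
SELECT a.title, b.name AS author
FROM books a
LEFT JOIN authors b ON a.author_id = b.id

Result:
title          | author
---------------+-------
Winter Gardens | Green 
River Crossing | Hill  
The Blue Door  | Hill  
Midnight Sun   | NULL  
Paper Boats    | NULL  
Hollow Hills   | Carter
Stone Bridges  | Hill  


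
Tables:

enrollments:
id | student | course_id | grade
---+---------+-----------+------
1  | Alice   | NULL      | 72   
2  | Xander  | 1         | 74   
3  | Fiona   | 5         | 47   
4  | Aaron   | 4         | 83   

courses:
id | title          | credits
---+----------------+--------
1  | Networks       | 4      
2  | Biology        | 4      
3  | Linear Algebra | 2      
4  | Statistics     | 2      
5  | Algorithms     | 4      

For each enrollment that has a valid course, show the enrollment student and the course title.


INNER JOIN keeps only enrollments rows whose course_id matches an id in courses. Walk through each enrollment:
  - enrollment 1 (Alice): course_id=NULL, no match -> dropped
  - enrollment 2 (Xander): course_id=1 -> matches Networks
  - enrollment 3 (Fiona): course_id=5 -> matches Algorithms
  - enrollment 4 (Aaron): course_id=4 -> matches Statistics
So 1 of 4 rows is dropped.

SQL:
SELECT a.student, b.title AS course
FROM enrollments a
INNER JOIN courses b ON a.course_id = b.id

Result:
student | course    
--------+-----------
Xander  | Networks  
Fiona   | Algorithms
Aaron   | Statistics


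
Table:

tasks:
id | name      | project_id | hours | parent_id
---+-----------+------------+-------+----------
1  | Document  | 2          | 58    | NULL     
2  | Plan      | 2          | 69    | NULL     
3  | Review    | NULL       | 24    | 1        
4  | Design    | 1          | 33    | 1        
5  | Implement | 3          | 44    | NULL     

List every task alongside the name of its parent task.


This is a self-join: tasks is joined to a second copy of itself, matching each row's parent_id to another row's id. Use LEFT JOIN so rows with parent_id=NULL are kept.
  - task 1 (Document): parent_id=NULL -> NULL
  - task 2 (Plan): parent_id=NULL -> NULL
  - task 3 (Review): parent_id=1 -> Document
  - task 4 (Design): parent_id=1 -> Document
  - task 5 (Implement): parent_id=NULL -> NULL

SQL:
SELECT a.name AS item, b.name AS parent
FROM tasks a
LEFT JOIN tasks b ON a.parent_id = b.id

Result:
item      | parent  
----------+---------
Document  | NULL    
Plan      | NULL    
Review    | Document
Design    | Document
Implement | NULL    


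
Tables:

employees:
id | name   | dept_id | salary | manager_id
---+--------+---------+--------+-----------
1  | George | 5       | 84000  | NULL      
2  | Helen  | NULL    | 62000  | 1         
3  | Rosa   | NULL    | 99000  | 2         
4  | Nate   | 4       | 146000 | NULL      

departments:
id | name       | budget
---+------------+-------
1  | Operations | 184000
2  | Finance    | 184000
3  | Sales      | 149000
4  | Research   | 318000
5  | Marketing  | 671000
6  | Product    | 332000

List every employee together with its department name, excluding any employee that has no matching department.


INNER JOIN keeps only employees rows whose dept_id matches an id in departments. Walk through each employee:
  - employee 1 (George): dept_id=5 -> matches Marketing
  - employee 2 (Helen): dept_id=NULL, no match -> dropped
  - employee 3 (Rosa): dept_id=NULL, no match -> dropped
  - employee 4 (Nate): dept_id=4 -> matches Research
So 2 of 4 rows are dropped.

SQL:
SELECT a.name, b.name AS department
FROM employees a
INNER JOIN departments b ON a.dept_id = b.id

Result:
name   | department
-------+-----------
George | Marketing 
Nate   | Research  


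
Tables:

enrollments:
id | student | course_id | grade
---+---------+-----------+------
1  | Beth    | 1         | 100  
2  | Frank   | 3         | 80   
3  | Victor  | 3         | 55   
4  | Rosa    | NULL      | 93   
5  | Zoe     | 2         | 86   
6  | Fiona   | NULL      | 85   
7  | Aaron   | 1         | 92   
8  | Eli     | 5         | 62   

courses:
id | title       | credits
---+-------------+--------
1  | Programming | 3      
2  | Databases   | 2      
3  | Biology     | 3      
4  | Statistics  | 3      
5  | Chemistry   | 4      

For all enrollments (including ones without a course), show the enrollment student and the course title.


LEFT JOIN keeps every row from enrollments (the left table); where course_id has no match in courses, the course columns become NULL. Walk through each enrollment:
  - enrollment 1 (Beth): course_id=1 -> matches Programming
  - enrollment 2 (Frank): course_id=3 -> matches Biology
  - enrollment 3 (Victor): course_id=3 -> matches Biology
  - enrollment 4 (Rosa): course_id=NULL, no match -> kept with NULL
  - enrollment 5 (Zoe): course_id=2 -> matches Databases
  - enrollment 6 (Fiona): course_id=NULL, no match -> kept with NULL
  - enrollment 7 (Aaron): course_id=1 -> matches Programming
  - enrollment 8 (Eli): course_id=5 -> matches Chemistry
All 8 rows appear; 2 have NULL course.

SQL:
SELECT a.student, b.title AS course
FROM enrollments a
LEFT JOIN courses b ON a.course_id = b.id

Result:
student | course     
--------+------------
Beth    | Programming
Frank   | Biology    
Victor  | Biology    
Rosa    | NULL       
Zoe     | Databases  
Fiona   | NULL       
Aaron   | Programming
Eli     | Chemistry  


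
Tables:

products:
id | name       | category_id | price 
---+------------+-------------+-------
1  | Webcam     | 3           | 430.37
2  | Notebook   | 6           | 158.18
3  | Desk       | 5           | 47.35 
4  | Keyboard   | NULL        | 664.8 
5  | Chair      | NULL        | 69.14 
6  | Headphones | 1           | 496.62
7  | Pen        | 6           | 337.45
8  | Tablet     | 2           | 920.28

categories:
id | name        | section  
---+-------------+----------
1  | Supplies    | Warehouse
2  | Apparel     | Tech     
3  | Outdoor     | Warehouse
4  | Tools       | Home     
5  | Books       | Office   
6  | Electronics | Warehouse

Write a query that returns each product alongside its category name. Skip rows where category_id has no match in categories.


INNER JOIN keeps only products rows whose category_id matches an id in categories. Walk through each product:
  - product 1 (Webcam): category_id=3 -> matches Outdoor
  - product 2 (Notebook): category_id=6 -> matches Electronics
  - product 3 (Desk): category_id=5 -> matches Books
  - product 4 (Keyboard): category_id=NULL, no match -> dropped
  - product 5 (Chair): category_id=NULL, no match -> dropped
  - product 6 (Headphones): category_id=1 -> matches Supplies
  - product 7 (Pen): category_id=6 -> matches Electronics
  - product 8 (Tablet): category_id=2 -> matches Apparel
So 2 of 8 rows are dropped.

SQL:
SELECT a.name, b.name AS category
FROM products a
INNER JOIN categories b ON a.category_id = b.id

Result:
name       | category   
-----------+------------
Webcam     | Outdoor    
Notebook   | Electronics
Desk       | Books      
Headphones | Supplies   
Pen        | Electronics
Tablet     | Apparel    


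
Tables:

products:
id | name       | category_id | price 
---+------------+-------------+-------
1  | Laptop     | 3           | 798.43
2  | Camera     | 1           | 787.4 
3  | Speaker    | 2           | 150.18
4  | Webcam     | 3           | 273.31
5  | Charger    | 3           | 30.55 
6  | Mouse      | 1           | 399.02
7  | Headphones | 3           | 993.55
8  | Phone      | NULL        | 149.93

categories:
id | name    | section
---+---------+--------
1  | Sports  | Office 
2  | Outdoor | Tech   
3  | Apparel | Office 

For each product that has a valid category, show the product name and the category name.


INNER JOIN keeps only products rows whose category_id matches an id in categories. Walk through each product:
  - product 1 (Laptop): category_id=3 -> matches Apparel
  - product 2 (Camera): category_id=1 -> matches Sports
  - product 3 (Speaker): category_id=2 -> matches Outdoor
  - product 4 (Webcam): category_id=3 -> matches Apparel
  - product 5 (Charger): category_id=3 -> matches Apparel
  - product 6 (Mouse): category_id=1 -> matches Sports
  - product 7 (Headphones): category_id=3 -> matches Apparel
  - product 8 (Phone): category_id=NULL, no match -> dropped
So 1 of 8 rows is dropped.

SQL:
SELECT a.name, b.name AS category
FROM products a
INNER JOIN categories b ON a.category_id = b.id

Result:
name       | category
-----------+---------
Laptop     | Apparel 
Camera     | Sports  
Speaker    | Outdoor 
Webcam     | Apparel 
Charger    | Apparel 
Mouse      | Sports  
Headphones | Apparel 


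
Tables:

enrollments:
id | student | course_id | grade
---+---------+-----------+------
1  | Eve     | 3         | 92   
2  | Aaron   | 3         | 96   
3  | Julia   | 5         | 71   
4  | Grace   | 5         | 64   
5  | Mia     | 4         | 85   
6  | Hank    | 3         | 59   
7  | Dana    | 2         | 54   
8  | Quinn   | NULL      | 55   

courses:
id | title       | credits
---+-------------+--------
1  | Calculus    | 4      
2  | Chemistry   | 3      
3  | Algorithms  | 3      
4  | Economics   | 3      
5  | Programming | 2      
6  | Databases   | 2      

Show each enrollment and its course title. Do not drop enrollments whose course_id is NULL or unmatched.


LEFT JOIN keeps every row from enrollments (the left table); where course_id has no match in courses, the course columns become NULL. Walk through each enrollment:
  - enrollment 1 (Eve): course_id=3 -> matches Algorithms
  - enrollment 2 (Aaron): course_id=3 -> matches Algorithms
  - enrollment 3 (Julia): course_id=5 -> matches Programming
  - enrollment 4 (Grace): course_id=5 -> matches Programming
  - enrollment 5 (Mia): course_id=4 -> matches Economics
  - enrollment 6 (Hank): course_id=3 -> matches Algorithms
  - enrollment 7 (Dana): course_id=2 -> matches Chemistry
  - enrollment 8 (Quinn): course_id=NULL, no match -> kept with NULL
All 8 rows appear; 1 has NULL course.

SQL:
SELECT a.student, b.title AS course
FROM enrollments a
LEFT JOIN courses b ON a.course_id = b.id

Result:
student | course     
--------+------------
Eve     | Algorithms 
Aaron   | Algorithms 
Julia   | Programming
Grace   | Programming
Mia     | Economics  
Hank    | Algorithms 
Dana    | Chemistry  
Quinn   | NULL       


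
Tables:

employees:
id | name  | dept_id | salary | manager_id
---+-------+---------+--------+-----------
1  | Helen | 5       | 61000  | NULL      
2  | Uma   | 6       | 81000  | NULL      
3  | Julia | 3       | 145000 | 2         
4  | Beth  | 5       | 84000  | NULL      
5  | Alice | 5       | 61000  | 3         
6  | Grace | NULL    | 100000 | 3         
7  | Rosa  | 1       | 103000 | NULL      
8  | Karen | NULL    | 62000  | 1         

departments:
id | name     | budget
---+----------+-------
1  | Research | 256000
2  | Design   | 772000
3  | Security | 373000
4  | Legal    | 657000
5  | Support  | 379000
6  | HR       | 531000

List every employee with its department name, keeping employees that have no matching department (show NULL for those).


LEFT JOIN keeps every row from employees (the left table); where dept_id has no match in departments, the department columns become NULL. Walk through each employee:
  - employee 1 (Helen): dept_id=5 -> matches Support
  - employee 2 (Uma): dept_id=6 -> matches HR
  - employee 3 (Julia): dept_id=3 -> matches Security
  - employee 4 (Beth): dept_id=5 -> matches Support
  - employee 5 (Alice): dept_id=5 -> matches Support
  - employee 6 (Grace): dept_id=NULL, no match -> kept with NULL
  - employee 7 (Rosa): dept_id=1 -> matches Research
  - employee 8 (Karen): dept_id=NULL, no match -> kept with NULL
All 8 rows appear; 2 have NULL department.

SQL:
SELECT a.name, b.name AS department
FROM employees a
LEFT JOIN departments b ON a.dept_id = b.id

Result:
name  | department
------+-----------
Helen | Support   
Uma   | HR        
Julia | Security  
Beth  | Support   
Alice | Support   
Grace | NULL      
Rosa  | Research  
Karen | NULL      


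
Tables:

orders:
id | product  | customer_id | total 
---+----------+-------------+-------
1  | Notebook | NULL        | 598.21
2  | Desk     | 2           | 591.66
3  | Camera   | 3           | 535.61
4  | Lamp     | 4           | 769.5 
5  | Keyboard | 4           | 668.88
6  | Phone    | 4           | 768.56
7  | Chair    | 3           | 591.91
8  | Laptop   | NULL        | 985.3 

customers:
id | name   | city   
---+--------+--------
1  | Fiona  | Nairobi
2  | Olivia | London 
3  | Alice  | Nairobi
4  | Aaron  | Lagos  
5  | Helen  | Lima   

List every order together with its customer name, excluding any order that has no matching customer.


INNER JOIN keeps only orders rows whose customer_id matches an id in customers. Walk through each order:
  - order 1 (Notebook): customer_id=NULL, no match -> dropped
  - order 2 (Desk): customer_id=2 -> matches Olivia
  - order 3 (Camera): customer_id=3 -> matches Alice
  - order 4 (Lamp): customer_id=4 -> matches Aaron
  - order 5 (Keyboard): customer_id=4 -> matches Aaron
  - order 6 (Phone): customer_id=4 -> matches Aaron
  - order 7 (Chair): customer_id=3 -> matches Alice
  - order 8 (Laptop): customer_id=NULL, no match -> dropped
So 2 of 8 rows are dropped.

SQL:
SELECT a.product, b.name AS customer
FROM orders a
INNER JOIN customers b ON a.customer_id = b.id

Result:
product  | customer
---------+---------
Desk     | Olivia  
Camera   | Alice   
Lamp     | Aaron   
Keyboard | Aaron   
Phone    | Aaron   
Chair    | Alice   


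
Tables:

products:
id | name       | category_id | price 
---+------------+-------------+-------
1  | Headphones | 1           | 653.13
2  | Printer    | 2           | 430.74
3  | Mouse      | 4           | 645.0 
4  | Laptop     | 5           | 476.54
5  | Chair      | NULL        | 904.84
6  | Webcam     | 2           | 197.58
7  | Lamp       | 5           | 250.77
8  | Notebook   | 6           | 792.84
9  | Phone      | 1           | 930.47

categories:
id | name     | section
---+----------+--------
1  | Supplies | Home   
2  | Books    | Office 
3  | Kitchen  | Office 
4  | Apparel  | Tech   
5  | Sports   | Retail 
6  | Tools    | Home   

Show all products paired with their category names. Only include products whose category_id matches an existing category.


INNER JOIN keeps only products rows whose category_id matches an id in categories. Walk through each product:
  - product 1 (Headphones): category_id=1 -> matches Supplies
  - product 2 (Printer): category_id=2 -> matches Books
  - product 3 (Mouse): category_id=4 -> matches Apparel
  - product 4 (Laptop): category_id=5 -> matches Sports
  - product 5 (Chair): category_id=NULL, no match -> dropped
  - product 6 (Webcam): category_id=2 -> matches Books
  - product 7 (Lamp): category_id=5 -> matches Sports
  - product 8 (Notebook): category_id=6 -> matches Tools
  - product 9 (Phone): category_id=1 -> matches Supplies
So 1 of 9 rows is dropped.

SQL:
SELECT a.name, b.name AS category
FROM products a
INNER JOIN categories b ON a.category_id = b.id

Result:
name       | category
-----------+---------
Headphones | Supplies
Printer    | Books   
Mouse      | Apparel 
Laptop     | Sports  
Webcam     | Books   
Lamp       | Sports  
Notebook   | Tools   
Phone      | Supplies


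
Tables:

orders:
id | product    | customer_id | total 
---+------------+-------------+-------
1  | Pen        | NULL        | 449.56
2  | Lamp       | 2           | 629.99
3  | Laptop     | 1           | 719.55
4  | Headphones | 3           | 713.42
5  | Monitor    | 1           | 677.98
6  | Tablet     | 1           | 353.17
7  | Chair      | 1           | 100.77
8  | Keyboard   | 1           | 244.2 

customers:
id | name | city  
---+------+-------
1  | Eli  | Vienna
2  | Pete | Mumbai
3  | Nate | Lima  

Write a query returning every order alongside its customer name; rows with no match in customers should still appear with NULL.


LEFT JOIN keeps every row from orders (the left table); where customer_id has no match in customers, the customer columns become NULL. Walk through each order:
  - order 1 (Pen): customer_id=NULL, no match -> kept with NULL
  - order 2 (Lamp): customer_id=2 -> matches Pete
  - order 3 (Laptop): customer_id=1 -> matches Eli
  - order 4 (Headphones): customer_id=3 -> matches Nate
  - order 5 (Monitor): customer_id=1 -> matches Eli
  - order 6 (Tablet): customer_id=1 -> matches Eli
  - order 7 (Chair): customer_id=1 -> matches Eli
  - order 8 (Keyboard): customer_id=1 -> matches Eli
All 8 rows appear; 1 has NULL customer.

SQL:
SELECT a.product, b.name AS customer
FROM orders a
LEFT JOIN customers b ON a.customer_id = b.id

Result:
product    | customer
-----------+---------
Pen        | NULL    
Lamp       | Pete    
Laptop     | Eli     
Headphones | Nate    
Monitor    | Eli     
Tablet     | Eli     
Chair      | Eli     
Keyboard   | Eli     


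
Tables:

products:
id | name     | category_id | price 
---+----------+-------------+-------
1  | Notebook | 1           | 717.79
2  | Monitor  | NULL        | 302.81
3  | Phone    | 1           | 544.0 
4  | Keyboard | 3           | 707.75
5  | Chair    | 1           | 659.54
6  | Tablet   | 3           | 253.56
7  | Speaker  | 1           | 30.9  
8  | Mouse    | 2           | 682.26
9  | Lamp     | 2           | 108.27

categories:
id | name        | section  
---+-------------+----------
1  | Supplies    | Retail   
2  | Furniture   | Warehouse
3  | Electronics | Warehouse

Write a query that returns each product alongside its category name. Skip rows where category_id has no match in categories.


INNER JOIN keeps only products rows whose category_id matches an id in categories. Walk through each product:
  - product 1 (Notebook): category_id=1 -> matches Supplies
  - product 2 (Monitor): category_id=NULL, no match -> dropped
  - product 3 (Phone): category_id=1 -> matches Supplies
  - product 4 (Keyboard): category_id=3 -> matches Electronics
  - product 5 (Chair): category_id=1 -> matches Supplies
  - product 6 (Tablet): category_id=3 -> matches Electronics
  - product 7 (Speaker): category_id=1 -> matches Supplies
  - product 8 (Mouse): category_id=2 -> matches Furniture
  - product 9 (Lamp): category_id=2 -> matches Furniture
So 1 of 9 rows is dropped.

SQL:
SELECT a.name, b.name AS category
FROM products a
INNER JOIN categories b ON a.category_id = b.id

Result:
name     | category   
---------+------------
Notebook | Supplies   
Phone    | Supplies   
Keyboard | Electronics
Chair    | Supplies   
Tablet   | Electronics
Speaker  | Supplies   
Mouse    | Furniture  
Lamp     | Furniture  


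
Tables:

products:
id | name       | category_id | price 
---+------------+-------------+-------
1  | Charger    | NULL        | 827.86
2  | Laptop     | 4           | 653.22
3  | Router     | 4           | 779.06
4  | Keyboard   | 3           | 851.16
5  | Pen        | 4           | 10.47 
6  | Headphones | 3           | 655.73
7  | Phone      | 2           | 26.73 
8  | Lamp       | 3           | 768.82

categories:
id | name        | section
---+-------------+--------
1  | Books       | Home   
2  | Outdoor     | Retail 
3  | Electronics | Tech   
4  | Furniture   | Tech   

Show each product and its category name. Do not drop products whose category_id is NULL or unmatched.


LEFT JOIN keeps every row from products (the left table); where category_id has no match in categories, the category columns become NULL. Walk through each product:
  - product 1 (Charger): category_id=NULL, no match -> kept with NULL
  - product 2 (Laptop): category_id=4 -> matches Furniture
  - product 3 (Router): category_id=4 -> matches Furniture
  - product 4 (Keyboard): category_id=3 -> matches Electronics
  - product 5 (Pen): category_id=4 -> matches Furniture
  - product 6 (Headphones): category_id=3 -> matches Electronics
  - product 7 (Phone): category_id=2 -> matches Outdoor
  - product 8 (Lamp): category_id=3 -> matches Electronics
All 8 rows appear; 1 has NULL category.

SQL:
SELECT a.name, b.name AS category
FROM products a
LEFT JOIN categories b ON a.category_id = b.id

Result:
name       | category   
-----------+------------
Charger    | NULL       
Laptop     | Furniture  
Router     | Furniture  
Keyboard   | Electronics
Pen        | Furniture  
Headphones | Electronics
Phone      | Outdoor    
Lamp       | Electronics


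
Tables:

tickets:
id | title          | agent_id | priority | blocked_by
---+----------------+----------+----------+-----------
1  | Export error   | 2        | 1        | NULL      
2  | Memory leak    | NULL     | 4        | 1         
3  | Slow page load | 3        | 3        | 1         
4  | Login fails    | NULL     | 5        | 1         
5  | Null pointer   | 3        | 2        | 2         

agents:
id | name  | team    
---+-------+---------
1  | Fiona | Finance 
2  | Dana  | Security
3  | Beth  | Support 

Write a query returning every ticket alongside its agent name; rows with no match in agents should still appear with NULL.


LEFT JOIN keeps every row from tickets (the left table); where agent_id has no match in agents, the agent columns become NULL. Walk through each ticket:
  - ticket 1 (Export error): agent_id=2 -> matches Dana
  - ticket 2 (Memory leak): agent_id=NULL, no match -> kept with NULL
  - ticket 3 (Slow page load): agent_id=3 -> matches Beth
  - ticket 4 (Login fails): agent_id=NULL, no match -> kept with NULL
  - ticket 5 (Null pointer): agent_id=3 -> matches Beth
All 5 rows appear; 2 have NULL agent.

SQL:
SELECT a.title, b.name AS agent
FROM tickets a
LEFT JOIN agents b ON a.agent_id = b.id

Result:
title          | agent
---------------+------
Export error   | Dana 
Memory leak    | NULL 
Slow page load | Beth 
Login fails    | NULL 
Null pointer   | Beth 


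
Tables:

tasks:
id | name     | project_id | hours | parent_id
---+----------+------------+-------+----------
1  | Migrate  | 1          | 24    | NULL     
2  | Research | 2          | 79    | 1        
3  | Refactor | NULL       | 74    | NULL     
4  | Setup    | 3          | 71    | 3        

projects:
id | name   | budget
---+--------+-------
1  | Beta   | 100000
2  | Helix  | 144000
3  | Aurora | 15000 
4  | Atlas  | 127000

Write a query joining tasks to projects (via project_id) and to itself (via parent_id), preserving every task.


Two LEFT JOINs from the same base table tasks: one to projects via project_id, one to tasks itself via parent_id. Both are LEFT so every task is preserved.
Match against projects:
  - task 1 (Migrate): project_id=1 -> matches Beta
  - task 2 (Research): project_id=2 -> matches Helix
  - task 3 (Refactor): project_id=NULL, no match -> kept with NULL
  - task 4 (Setup): project_id=3 -> matches Aurora
Match against tasks (self):
  - task 1 (Migrate): parent_id=NULL -> NULL
  - task 2 (Research): parent_id=1 -> Migrate
  - task 3 (Refactor): parent_id=NULL -> NULL
  - task 4 (Setup): parent_id=3 -> Refactor

SQL:
SELECT a.name, b.name AS project, c.name AS parent
FROM tasks a
LEFT JOIN projects b ON a.project_id = b.id
LEFT JOIN tasks c ON a.parent_id = c.id

Result:
name     | project | parent  
---------+---------+---------
Migrate  | Beta    | NULL    
Research | Helix   | Migrate 
Refactor | NULL    | NULL    
Setup    | Aurora  | Refactor


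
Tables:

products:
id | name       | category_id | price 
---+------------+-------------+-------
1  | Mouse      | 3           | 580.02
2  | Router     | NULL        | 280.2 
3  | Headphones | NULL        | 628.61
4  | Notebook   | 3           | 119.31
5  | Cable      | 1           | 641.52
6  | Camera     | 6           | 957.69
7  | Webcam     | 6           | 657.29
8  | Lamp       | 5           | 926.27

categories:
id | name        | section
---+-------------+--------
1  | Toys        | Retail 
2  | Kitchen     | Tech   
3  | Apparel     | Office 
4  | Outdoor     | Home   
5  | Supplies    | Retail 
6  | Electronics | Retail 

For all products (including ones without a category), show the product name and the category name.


LEFT JOIN keeps every row from products (the left table); where category_id has no match in categories, the category columns become NULL. Walk through each product:
  - product 1 (Mouse): category_id=3 -> matches Apparel
  - product 2 (Router): category_id=NULL, no match -> kept with NULL
  - product 3 (Headphones): category_id=NULL, no match -> kept with NULL
  - product 4 (Notebook): category_id=3 -> matches Apparel
  - product 5 (Cable): category_id=1 -> matches Toys
  - product 6 (Camera): category_id=6 -> matches Electronics
  - product 7 (Webcam): category_id=6 -> matches Electronics
  - product 8 (Lamp): category_id=5 -> matches Supplies
All 8 rows appear; 2 have NULL category.

SQL:
SELECT a.name, b.name AS category
FROM products a
LEFT JOIN categories b ON a.category_id = b.id

Result:
name       | category   
-----------+------------
Mouse      | Apparel    
Router     | NULL       
Headphones | NULL       
Notebook   | Apparel    
Cable      | Toys       
Camera     | Electronics
Webcam     | Electronics
Lamp       | Supplies   


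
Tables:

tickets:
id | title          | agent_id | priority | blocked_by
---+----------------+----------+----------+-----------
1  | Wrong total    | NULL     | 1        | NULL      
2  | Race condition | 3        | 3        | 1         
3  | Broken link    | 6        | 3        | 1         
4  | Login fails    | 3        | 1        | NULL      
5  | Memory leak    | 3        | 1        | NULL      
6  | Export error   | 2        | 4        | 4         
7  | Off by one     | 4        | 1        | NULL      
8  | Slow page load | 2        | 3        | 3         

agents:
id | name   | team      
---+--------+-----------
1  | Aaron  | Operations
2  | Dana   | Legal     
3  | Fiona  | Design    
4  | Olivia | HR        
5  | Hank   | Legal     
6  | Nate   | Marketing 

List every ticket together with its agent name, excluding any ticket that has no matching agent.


INNER JOIN keeps only tickets rows whose agent_id matches an id in agents. Walk through each ticket:
  - ticket 1 (Wrong total): agent_id=NULL, no match -> dropped
  - ticket 2 (Race condition): agent_id=3 -> matches Fiona
  - ticket 3 (Broken link): agent_id=6 -> matches Nate
  - ticket 4 (Login fails): agent_id=3 -> matches Fiona
  - ticket 5 (Memory leak): agent_id=3 -> matches Fiona
  - ticket 6 (Export error): agent_id=2 -> matches Dana
  - ticket 7 (Off by one): agent_id=4 -> matches Olivia
  - ticket 8 (Slow page load): agent_id=2 -> matches Dana
So 1 of 8 rows is dropped.

SQL:
SELECT a.title, b.name AS agent
FROM tickets a
INNER JOIN agents b ON a.agent_id = b.id

Result:
title          | agent 
---------------+-------
Race condition | Fiona 
Broken link    | Nate  
Login fails    | Fiona 
Memory leak    | Fiona 
Export error   | Dana  
Off by one     | Olivia
Slow page load | Dana  


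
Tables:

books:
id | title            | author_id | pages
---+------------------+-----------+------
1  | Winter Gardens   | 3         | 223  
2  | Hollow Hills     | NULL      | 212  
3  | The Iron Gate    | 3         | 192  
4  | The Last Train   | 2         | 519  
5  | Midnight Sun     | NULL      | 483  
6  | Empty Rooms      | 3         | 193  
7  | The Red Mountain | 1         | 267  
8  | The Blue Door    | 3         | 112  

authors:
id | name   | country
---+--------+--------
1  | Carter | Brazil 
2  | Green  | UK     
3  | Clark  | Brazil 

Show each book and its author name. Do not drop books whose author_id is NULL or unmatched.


LEFT JOIN keeps every row from books (the left table); where author_id has no match in authors, the author columns become NULL. Walk through each book:
  - book 1 (Winter Gardens): author_id=3 -> matches Clark
  - book 2 (Hollow Hills): author_id=NULL, no match -> kept with NULL
  - book 3 (The Iron Gate): author_id=3 -> matches Clark
  - book 4 (The Last Train): author_id=2 -> matches Green
  - book 5 (Midnight Sun): author_id=NULL, no match -> kept with NULL
  - book 6 (Empty Rooms): author_id=3 -> matches Clark
  - book 7 (The Red Mountain): author_id=1 -> matches Carter
  - book 8 (The Blue Door): author_id=3 -> matches Clark
All 8 rows appear; 2 have NULL author.

SQL:
SELECT a.title, b.name AS author
FROM books a
LEFT JOIN authors b ON a.author_id = b.id

Result:
title            | author
-----------------+-------
Winter Gardens   | Clark 
Hollow Hills     | NULL  
The Iron Gate    | Clark 
The Last Train   | Green 
Midnight Sun     | NULL  
Empty Rooms      | Clark 
The Red Mountain | Carter
The Blue Door    | Clark 


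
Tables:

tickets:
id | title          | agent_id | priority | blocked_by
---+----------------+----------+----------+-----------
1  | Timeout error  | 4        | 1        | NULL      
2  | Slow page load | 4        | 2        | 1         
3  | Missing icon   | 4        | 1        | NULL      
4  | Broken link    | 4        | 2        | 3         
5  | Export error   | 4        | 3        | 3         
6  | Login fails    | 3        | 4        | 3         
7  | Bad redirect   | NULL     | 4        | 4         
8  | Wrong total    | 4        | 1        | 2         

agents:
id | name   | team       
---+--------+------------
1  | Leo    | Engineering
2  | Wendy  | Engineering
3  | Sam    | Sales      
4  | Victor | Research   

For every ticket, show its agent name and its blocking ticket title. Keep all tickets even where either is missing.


Two LEFT JOINs from the same base table tickets: one to agents via agent_id, one to tickets itself via blocked_by. Both are LEFT so every ticket is preserved.
Match against agents:
  - ticket 1 (Timeout error): agent_id=4 -> matches Victor
  - ticket 2 (Slow page load): agent_id=4 -> matches Victor
  - ticket 3 (Missing icon): agent_id=4 -> matches Victor
  - ticket 4 (Broken link): agent_id=4 -> matches Victor
  - ticket 5 (Export error): agent_id=4 -> matches Victor
  - ticket 6 (Login fails): agent_id=3 -> matches Sam
  - ticket 7 (Bad redirect): agent_id=NULL, no match -> kept with NULL
  - ticket 8 (Wrong total): agent_id=4 -> matches Victor
Match against tickets (self):
  - ticket 1 (Timeout error): blocked_by=NULL -> NULL
  - ticket 2 (Slow page load): blocked_by=1 -> Timeout error
  - ticket 3 (Missing icon): blocked_by=NULL -> NULL
  - ticket 4 (Broken link): blocked_by=3 -> Missing icon
  - ticket 5 (Export error): blocked_by=3 -> Missing icon
  - ticket 6 (Login fails): blocked_by=3 -> Missing icon
  - ticket 7 (Bad redirect): blocked_by=4 -> Broken link
  - ticket 8 (Wrong total): blocked_by=2 -> Slow page load

SQL:
SELECT a.title, b.name AS agent, c.title AS blocked_by
FROM tickets a
LEFT JOIN agents b ON a.agent_id = b.id
LEFT JOIN tickets c ON a.blocked_by = c.id

Result:
title          | agent  | blocked_by    
---------------+--------+---------------
Timeout error  | Victor | NULL          
Slow page load | Victor | Timeout error 
Missing icon   | Victor | NULL          
Broken link    | Victor | Missing icon  
Export error   | Victor | Missing icon  
Login fails    | Sam    | Missing icon  
Bad redirect   | NULL   | Broken link   
Wrong total    | Victor | Slow page load
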